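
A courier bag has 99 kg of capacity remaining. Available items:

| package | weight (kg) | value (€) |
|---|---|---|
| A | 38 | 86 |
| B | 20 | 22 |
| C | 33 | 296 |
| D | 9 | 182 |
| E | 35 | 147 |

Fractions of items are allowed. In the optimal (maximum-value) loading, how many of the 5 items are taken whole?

Greedy by value/weight ratio, highest first.
Ratios (sorted): D 20.22, C 8.97, E 4.20, A 2.26, B 1.10
take D (9 @ 182); take C (33 @ 296); take E (35 @ 147); take 22/38 of A → 49.79. Capacity used 99/99.
3 item(s) taken whole; one partial (take 22/38 of A).

3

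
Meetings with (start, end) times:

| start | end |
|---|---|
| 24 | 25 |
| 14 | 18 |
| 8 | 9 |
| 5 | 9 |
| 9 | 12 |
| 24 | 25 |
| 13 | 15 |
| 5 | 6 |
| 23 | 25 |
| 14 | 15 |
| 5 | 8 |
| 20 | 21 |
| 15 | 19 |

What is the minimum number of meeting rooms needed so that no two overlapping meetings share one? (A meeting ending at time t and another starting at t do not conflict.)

Count concurrent intervals with a sweep; the peak is the room count.
starts: [5, 5, 5, 8, 9, 13, 14, 14, 15, 20, 23, 24, 24]
ends:   [6, 8, 9, 9, 12, 15, 15, 18, 19, 21, 25, 25, 25]
s5→1 s5→2 s5→3  — peak 3.

3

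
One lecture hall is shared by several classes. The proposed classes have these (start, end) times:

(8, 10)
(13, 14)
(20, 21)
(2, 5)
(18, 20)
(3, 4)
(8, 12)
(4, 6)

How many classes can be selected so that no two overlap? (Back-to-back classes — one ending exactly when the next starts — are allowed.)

6

Sort by end time and greedily take each interval whose start is ≥ the last chosen end.
Sorted by end: (3,4)  (2,5)  (4,6)  (8,10)  (8,12)  (13,14)  (18,20)  (20,21)
take (3,4); take (4,6); take (8,10); take (13,14); take (18,20); take (20,21).
Selected 6 classes.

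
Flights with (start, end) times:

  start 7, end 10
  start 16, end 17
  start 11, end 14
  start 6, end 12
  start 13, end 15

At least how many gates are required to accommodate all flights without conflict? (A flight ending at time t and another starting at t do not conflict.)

2

starts: [6, 7, 11, 13, 16]
ends:   [10, 12, 14, 15, 17]
s6→1 s7→2  — peak 2.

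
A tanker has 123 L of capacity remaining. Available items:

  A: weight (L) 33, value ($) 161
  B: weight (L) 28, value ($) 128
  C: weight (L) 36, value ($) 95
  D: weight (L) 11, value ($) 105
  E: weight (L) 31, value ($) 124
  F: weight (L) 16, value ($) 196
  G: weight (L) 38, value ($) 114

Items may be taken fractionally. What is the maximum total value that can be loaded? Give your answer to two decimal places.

Greedy by value/weight ratio, highest first.
Ratios (sorted): F 12.25, D 9.55, A 4.88, B 4.57, E 4.00, G 3.00, C 2.64
take F (16 @ 196); take D (11 @ 105); take A (33 @ 161); take B (28 @ 128); take E (31 @ 124); take 4/38 of G → 12.00. Capacity used 123/123.
Total value = 726.00

726.00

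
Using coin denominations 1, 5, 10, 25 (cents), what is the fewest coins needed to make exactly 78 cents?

6

Greedy: take as many of the largest coin as possible, then repeat with the remainder.
78 = 3×25 + 3×1
Total coins = 3 + 3 = 6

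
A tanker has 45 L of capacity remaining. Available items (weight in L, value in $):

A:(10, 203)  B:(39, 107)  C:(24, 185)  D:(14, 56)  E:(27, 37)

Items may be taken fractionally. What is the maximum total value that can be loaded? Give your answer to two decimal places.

Ratios (sorted): A 20.30, C 7.71, D 4.00, B 2.74, E 1.37
take A (10 @ 203); take C (24 @ 185); take 11/14 of D → 44.00. Capacity used 45/45.
Total value = 432.00

432.00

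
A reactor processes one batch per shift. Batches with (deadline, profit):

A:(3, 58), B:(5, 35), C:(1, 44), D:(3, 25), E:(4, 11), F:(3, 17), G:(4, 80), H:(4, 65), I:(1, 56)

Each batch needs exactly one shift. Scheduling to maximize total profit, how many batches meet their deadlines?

5

Profit order: G=80 H=65 A=58 I=56 C=44 B=35 D=25 F=17 E=11
Assign: G→slot 4, H→slot 3, A→slot 2, I→slot 1, C skipped, B→slot 5, D skipped, F skipped, E skipped.
Slots: [1:I] [2:A] [3:H] [4:G] [5:B]
5 of 9 scheduled.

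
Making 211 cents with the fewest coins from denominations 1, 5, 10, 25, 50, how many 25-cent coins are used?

0

211 − 4×50→11 − 1×10→1 − 1×1→0
Count of 25: 0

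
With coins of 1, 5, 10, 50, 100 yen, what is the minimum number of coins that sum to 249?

Greedy: take as many of the largest coin as possible, then repeat with the remainder.
249 = 2×100 + 4×10 + 1×5 + 4×1
Total coins = 2 + 4 + 1 + 4 = 11

11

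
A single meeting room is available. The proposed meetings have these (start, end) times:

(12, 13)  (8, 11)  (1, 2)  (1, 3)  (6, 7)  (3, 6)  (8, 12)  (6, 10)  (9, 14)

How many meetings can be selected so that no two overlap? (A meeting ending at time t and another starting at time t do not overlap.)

5

Sorted by end: (1,2)  (1,3)  (3,6)  (6,7)  (6,10)  (8,11)  (8,12)  (12,13)  (9,14)
take (1,2); take (3,6); take (6,7); skip (6,10); take (8,11); skip (8,12); take (12,13); skip (9,14).
Selected 5 meetings.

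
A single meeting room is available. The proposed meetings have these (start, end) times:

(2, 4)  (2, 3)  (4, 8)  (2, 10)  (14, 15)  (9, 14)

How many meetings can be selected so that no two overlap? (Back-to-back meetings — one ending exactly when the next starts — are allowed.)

4

Order by finish time; keep every interval that doesn't clash with the previous kept one.
Sorted by end: (2,3)  (2,4)  (4,8)  (2,10)  (9,14)  (14,15)
take (2,3); skip (2,4); take (4,8); take (9,14); take (14,15).
Selected 4 meetings.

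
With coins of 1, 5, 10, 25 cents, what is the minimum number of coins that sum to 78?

Greedy: take as many of the largest coin as possible, then repeat with the remainder.
78 = 3×25 + 3×1
Total coins = 3 + 3 = 6

6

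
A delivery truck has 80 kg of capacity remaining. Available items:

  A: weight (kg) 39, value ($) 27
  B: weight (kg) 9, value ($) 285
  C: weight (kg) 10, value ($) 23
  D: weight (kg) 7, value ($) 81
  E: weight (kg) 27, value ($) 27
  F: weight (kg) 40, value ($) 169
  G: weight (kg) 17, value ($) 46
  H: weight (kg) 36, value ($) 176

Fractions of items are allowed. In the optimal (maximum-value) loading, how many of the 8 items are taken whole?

3

Sort by value per unit weight and fill in that order.
Ratios (sorted): B 31.67, D 11.57, H 4.89, F 4.22, G 2.71, C 2.30, E 1.00, A 0.69
take B (9 @ 285); take D (7 @ 81); take H (36 @ 176); take 28/40 of F → 118.30. Capacity used 80/80.
3 item(s) taken whole; one partial (take 28/40 of F).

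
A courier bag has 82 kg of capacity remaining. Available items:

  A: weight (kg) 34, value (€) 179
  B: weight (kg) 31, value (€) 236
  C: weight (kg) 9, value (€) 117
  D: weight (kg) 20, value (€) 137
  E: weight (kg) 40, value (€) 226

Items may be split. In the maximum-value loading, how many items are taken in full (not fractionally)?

Sort by value per unit weight and fill in that order.
Ratios (sorted): C 13.00, B 7.61, D 6.85, E 5.65, A 5.26
take C (9 @ 117); take B (31 @ 236); take D (20 @ 137); take 22/40 of E → 124.30. Capacity used 82/82.
3 item(s) taken whole; one partial (take 22/40 of E).

3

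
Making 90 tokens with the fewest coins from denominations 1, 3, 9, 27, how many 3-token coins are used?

Greedy: take as many of the largest coin as possible, then repeat with the remainder.
90 = 3×27 + 1×9
Count of 3: 0

0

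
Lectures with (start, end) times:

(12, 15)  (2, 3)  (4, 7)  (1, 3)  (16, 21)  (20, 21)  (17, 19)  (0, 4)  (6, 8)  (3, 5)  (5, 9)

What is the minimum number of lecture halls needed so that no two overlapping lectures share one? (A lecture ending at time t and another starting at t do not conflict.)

starts: [0, 1, 2, 3, 4, 5, 6, 12, 16, 17, 20]
ends:   [3, 3, 4, 5, 7, 8, 9, 15, 19, 21, 21]
s0→1 s1→2 s2→3  — peak 3.

3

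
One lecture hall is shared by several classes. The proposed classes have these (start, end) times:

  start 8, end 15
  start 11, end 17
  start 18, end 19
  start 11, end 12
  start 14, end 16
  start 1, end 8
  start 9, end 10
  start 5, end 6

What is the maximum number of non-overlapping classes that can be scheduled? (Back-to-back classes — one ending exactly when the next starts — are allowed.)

5

Order by finish time; keep every interval that doesn't clash with the previous kept one.
Sorted by end: (5,6)  (1,8)  (9,10)  (11,12)  (8,15)  (14,16)  (11,17)  (18,19)
take (5,6); take (9,10); take (11,12); take (14,16); take (18,19).
Selected 5 classes.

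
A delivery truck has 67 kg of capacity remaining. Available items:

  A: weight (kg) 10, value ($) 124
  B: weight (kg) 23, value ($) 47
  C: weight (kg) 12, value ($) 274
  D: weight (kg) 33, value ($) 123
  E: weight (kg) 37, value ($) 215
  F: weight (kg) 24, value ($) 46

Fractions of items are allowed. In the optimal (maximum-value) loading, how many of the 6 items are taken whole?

3

Order: C (274/12=22.83) > A (124/10=12.40) > E (215/37=5.81) > D (123/33=3.73) > B (47/23=2.04) > F (46/24=1.92)
Fill: take C (12 @ 274) → take A (10 @ 124) → take E (37 @ 215) → take 8/33 of D → 29.82; 67/67 used.
3 item(s) taken whole; one partial (take 8/33 of D).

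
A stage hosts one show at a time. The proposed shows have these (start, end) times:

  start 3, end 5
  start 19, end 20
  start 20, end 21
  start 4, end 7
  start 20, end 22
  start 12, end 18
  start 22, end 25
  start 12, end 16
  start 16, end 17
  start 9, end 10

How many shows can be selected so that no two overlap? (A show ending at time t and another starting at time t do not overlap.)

By end time: (3,5), (4,7), (9,10), (12,16), (16,17), (12,18), (19,20), (20,21), (20,22), (22,25).
Pick (3,5); next start ≥ 5 → (9,10); next start ≥ 10 → (12,16); next start ≥ 16 → (16,17); next start ≥ 17 → (19,20); next start ≥ 20 → (20,21); next start ≥ 21 → (22,25).
Selected 7 shows.

7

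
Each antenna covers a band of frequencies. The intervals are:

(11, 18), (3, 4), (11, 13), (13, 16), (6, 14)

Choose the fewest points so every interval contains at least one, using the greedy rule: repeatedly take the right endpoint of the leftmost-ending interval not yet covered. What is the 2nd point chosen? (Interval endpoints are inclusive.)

13

Process intervals by earliest right end; each time one isn't hit yet, stab at its right endpoint.
Sorted: [3,4] [11,13] [6,14] [13,16] [11,18]
{[3,4]} hit by 4; {[11,13],[6,14],[13,16],[11,18]} hit by 13.
Points: 4, 13 (2 total).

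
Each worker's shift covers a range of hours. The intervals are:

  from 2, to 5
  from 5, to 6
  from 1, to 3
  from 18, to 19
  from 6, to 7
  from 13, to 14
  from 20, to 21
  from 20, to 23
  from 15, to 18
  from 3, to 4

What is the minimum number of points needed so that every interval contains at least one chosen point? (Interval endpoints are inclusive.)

Sort by right endpoint; whenever an interval is uncovered, place a point at its right end.
By right end: [1,3]  [3,4]  [2,5]  [5,6]  [6,7]  [13,14]  [15,18]  [18,19]  [20,21]  [20,23]
[1,3] uncovered → point at 3; [5,6] uncovered → point at 6; [13,14] uncovered → point at 14; [15,18] uncovered → point at 18; [20,21] uncovered → point at 21.
Points: 3, 6, 14, 18, 21 (5 total).

5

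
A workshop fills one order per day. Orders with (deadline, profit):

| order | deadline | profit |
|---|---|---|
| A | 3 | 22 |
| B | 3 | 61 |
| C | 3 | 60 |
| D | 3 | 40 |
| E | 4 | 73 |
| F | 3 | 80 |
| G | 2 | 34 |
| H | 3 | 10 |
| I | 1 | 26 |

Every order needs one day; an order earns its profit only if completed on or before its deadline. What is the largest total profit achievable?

Profit order: F=80 E=73 B=61 C=60 D=40 G=34 I=26 A=22 H=10
Assign: F→slot 3, E→slot 4, B→slot 2, C→slot 1, D skipped, G skipped, I skipped, A skipped, H skipped.
Slots: [1:C] [2:B] [3:F] [4:E]
Profit = 60 + 61 + 80 + 73 = 274

274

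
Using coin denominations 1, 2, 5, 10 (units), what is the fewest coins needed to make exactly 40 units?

4

Greedy: take as many of the largest coin as possible, then repeat with the remainder.
40 − 4×10→0
Total coins = 4 = 4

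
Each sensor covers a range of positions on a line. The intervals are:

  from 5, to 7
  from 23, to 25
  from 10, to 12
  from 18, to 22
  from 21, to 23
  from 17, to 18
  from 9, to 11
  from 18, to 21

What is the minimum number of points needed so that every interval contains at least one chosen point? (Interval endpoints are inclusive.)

Sorted: [5,7] [9,11] [10,12] [17,18] [18,21] [18,22] [21,23] [23,25]
{[5,7]} hit by 7; {[9,11],[10,12]} hit by 11; {[17,18],[18,21],[18,22]} hit by 18; {[21,23],[23,25]} hit by 23.
Points: 7, 11, 18, 23 (4 total).

4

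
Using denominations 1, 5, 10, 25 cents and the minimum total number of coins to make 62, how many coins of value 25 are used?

62 − 2×25→12 − 1×10→2 − 2×1→0
Count of 25: 2

2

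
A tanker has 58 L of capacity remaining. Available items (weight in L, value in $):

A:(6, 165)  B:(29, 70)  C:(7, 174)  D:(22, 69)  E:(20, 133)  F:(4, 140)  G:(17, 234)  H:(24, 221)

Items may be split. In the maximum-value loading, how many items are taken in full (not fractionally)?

Greedy by value/weight ratio, highest first.
Order: F (140/4=35.00) > A (165/6=27.50) > C (174/7=24.86) > G (234/17=13.76) > H (221/24=9.21) > E (133/20=6.65) > D (69/22=3.14) > B (70/29=2.41)
Fill: take F (4 @ 140) → take A (6 @ 165) → take C (7 @ 174) → take G (17 @ 234) → take H (24 @ 221); 58/58 used.
5 item(s) taken whole.

5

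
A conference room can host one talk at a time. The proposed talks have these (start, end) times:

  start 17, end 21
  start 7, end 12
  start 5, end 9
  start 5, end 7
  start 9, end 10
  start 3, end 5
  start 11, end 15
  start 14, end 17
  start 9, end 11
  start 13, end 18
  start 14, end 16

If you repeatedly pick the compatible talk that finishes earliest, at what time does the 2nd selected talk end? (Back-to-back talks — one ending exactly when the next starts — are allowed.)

7

Order by finish time; keep every interval that doesn't clash with the previous kept one.
Sorted by end: (3,5)  (5,7)  (5,9)  (9,10)  (9,11)  (7,12)  (11,15)  (14,16)  (14,17)  (13,18)  (17,21)
take (3,5); take (5,7); take (9,10); skip (9,11); take (11,15); skip (14,16); skip (14,17); take (17,21).
Selected: (3,5) (5,7) (9,10) (11,15) (17,21)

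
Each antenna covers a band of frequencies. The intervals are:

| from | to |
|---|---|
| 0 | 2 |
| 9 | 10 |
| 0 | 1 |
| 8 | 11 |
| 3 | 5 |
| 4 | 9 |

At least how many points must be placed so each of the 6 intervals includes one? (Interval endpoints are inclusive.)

Process intervals by earliest right end; each time one isn't hit yet, stab at its right endpoint.
Sorted: [0,1] [0,2] [3,5] [4,9] [9,10] [8,11]
{[0,1],[0,2]} hit by 1; {[3,5],[4,9]} hit by 5; {[9,10],[8,11]} hit by 10.
Points: 1, 5, 10 (3 total).

3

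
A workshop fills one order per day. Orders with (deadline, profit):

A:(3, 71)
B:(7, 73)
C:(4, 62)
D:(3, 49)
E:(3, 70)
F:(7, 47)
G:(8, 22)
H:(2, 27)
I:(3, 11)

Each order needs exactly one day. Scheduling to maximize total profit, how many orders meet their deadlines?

Take jobs in profit order; each goes to the latest open slot no later than its deadline.
Profit order: B=73 A=71 E=70 C=62 D=49 F=47 H=27 G=22 I=11
Assign: B→slot 7, A→slot 3, E→slot 2, C→slot 4, D→slot 1, F→slot 6, H skipped, G→slot 8, I skipped.
Slots: [1:D] [2:E] [3:A] [4:C] [6:F] [7:B] [8:G]
7 of 9 scheduled.

7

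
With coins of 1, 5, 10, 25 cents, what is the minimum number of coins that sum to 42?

5

Greedy: take as many of the largest coin as possible, then repeat with the remainder.
42 = 1×25 + 1×10 + 1×5 + 2×1
Total coins = 1 + 1 + 1 + 2 = 5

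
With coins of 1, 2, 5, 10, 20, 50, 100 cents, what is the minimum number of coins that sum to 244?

244 = 2×100 + 2×20 + 2×2
Total coins = 2 + 2 + 2 = 6

6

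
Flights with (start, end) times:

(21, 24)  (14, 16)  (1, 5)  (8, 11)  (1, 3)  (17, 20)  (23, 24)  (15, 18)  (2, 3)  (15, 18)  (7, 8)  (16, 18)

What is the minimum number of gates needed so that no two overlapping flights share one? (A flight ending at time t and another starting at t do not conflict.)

4

Events (time:±→running): 1:+→1 1:+→2 2:+→3 3:-→2 3:-→1 5:-→0 7:+→1 8:-→0 8:+→1 11:-→0 14:+→1 15:+→2 15:+→3 16:-→2 16:+→3 17:+→4 … peak 4.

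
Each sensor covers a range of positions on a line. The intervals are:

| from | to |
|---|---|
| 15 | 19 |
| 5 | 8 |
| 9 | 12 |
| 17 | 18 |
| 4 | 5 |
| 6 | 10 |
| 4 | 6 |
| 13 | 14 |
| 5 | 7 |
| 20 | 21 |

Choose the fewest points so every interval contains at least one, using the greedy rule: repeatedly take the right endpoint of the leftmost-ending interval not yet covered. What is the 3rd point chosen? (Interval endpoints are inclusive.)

14

Sort by right endpoint; whenever an interval is uncovered, place a point at its right end.
Sorted: [4,5] [4,6] [5,7] [5,8] [6,10] [9,12] [13,14] [17,18] [15,19] [20,21]
{[4,5],[4,6],[5,7],[5,8]} hit by 5; {[6,10],[9,12]} hit by 10; {[13,14]} hit by 14; {[17,18],[15,19]} hit by 18; {[20,21]} hit by 21.
Points: 5, 10, 14, 18, 21 (5 total).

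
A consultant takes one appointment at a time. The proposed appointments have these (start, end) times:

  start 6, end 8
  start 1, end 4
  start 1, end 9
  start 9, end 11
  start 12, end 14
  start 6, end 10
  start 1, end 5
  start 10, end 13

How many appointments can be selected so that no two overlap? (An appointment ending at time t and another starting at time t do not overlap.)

4

By end time: (1,4), (1,5), (6,8), (1,9), (6,10), (9,11), (10,13), (12,14).
Pick (1,4); next start ≥ 4 → (6,8); next start ≥ 8 → (9,11); next start ≥ 11 → (12,14).
Selected 4 appointments.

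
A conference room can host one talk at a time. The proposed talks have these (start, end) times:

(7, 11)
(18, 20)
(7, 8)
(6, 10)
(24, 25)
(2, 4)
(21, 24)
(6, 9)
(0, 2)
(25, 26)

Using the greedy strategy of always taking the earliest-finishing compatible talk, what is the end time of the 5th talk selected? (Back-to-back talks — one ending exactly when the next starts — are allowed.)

By end time: (0,2), (2,4), (7,8), (6,9), (6,10), (7,11), (18,20), (21,24), (24,25), (25,26).
Pick (0,2); next start ≥ 2 → (2,4); next start ≥ 4 → (7,8); next start ≥ 8 → (18,20); next start ≥ 20 → (21,24); next start ≥ 24 → (24,25); next start ≥ 25 → (25,26).
Selected: (0,2) (2,4) (7,8) (18,20) (21,24) (24,25) (25,26)

24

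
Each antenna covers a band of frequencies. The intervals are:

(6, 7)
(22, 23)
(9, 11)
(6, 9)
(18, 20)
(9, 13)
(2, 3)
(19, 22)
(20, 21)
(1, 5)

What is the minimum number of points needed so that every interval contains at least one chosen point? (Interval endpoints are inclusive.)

Sorted: [2,3] [1,5] [6,7] [6,9] [9,11] [9,13] [18,20] [20,21] [19,22] [22,23]
{[2,3],[1,5]} hit by 3; {[6,7],[6,9]} hit by 7; {[9,11],[9,13]} hit by 11; {[18,20],[20,21],[19,22]} hit by 20; {[22,23]} hit by 23.
Points: 3, 7, 11, 20, 23 (5 total).

5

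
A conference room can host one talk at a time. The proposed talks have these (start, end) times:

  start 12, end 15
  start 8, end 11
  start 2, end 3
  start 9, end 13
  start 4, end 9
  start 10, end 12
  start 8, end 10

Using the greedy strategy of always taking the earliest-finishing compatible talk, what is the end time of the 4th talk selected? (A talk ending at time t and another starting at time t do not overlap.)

15

Order by finish time; keep every interval that doesn't clash with the previous kept one.
Sorted by end: (2,3)  (4,9)  (8,10)  (8,11)  (10,12)  (9,13)  (12,15)
take (2,3); take (4,9); skip (8,10); take (10,12); take (12,15).
Selected: (2,3) (4,9) (10,12) (12,15)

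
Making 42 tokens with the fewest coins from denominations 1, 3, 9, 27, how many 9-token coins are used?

Use the largest denomination that fits, subtract, and repeat.
42 = 1×27 + 1×9 + 2×3
Count of 9: 1

1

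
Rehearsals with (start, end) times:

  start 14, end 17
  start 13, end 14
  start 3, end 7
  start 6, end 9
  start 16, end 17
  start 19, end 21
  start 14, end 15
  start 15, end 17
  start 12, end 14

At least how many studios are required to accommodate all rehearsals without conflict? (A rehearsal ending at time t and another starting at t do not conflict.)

3

Events (time:±→running): 3:+→1 6:+→2 7:-→1 9:-→0 12:+→1 13:+→2 14:-→1 14:-→0 14:+→1 14:+→2 15:-→1 15:+→2 16:+→3 … peak 3.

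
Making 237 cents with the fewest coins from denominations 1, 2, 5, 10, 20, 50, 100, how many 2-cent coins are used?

237 = 2×100 + 1×20 + 1×10 + 1×5 + 1×2
Count of 2: 1

1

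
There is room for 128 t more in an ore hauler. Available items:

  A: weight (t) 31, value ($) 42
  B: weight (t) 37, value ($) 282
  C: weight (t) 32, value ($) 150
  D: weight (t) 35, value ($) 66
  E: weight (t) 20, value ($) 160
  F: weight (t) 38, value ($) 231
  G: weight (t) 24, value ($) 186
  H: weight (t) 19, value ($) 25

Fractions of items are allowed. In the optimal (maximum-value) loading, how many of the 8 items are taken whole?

4

Sort by value per unit weight and fill in that order.
Ratios (sorted): E 8.00, G 7.75, B 7.62, F 6.08, C 4.69, D 1.89, A 1.35, H 1.32
take E (20 @ 160); take G (24 @ 186); take B (37 @ 282); take F (38 @ 231); take 9/32 of C → 42.19. Capacity used 128/128.
4 item(s) taken whole; one partial (take 9/32 of C).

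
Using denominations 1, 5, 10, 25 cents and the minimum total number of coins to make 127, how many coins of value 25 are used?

Use the largest denomination that fits, subtract, and repeat.
127 − 5×25→2 − 2×1→0
Count of 25: 5

5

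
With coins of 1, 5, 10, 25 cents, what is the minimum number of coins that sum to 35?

2

35 − 1×25→10 − 1×10→0
Total coins = 1 + 1 = 2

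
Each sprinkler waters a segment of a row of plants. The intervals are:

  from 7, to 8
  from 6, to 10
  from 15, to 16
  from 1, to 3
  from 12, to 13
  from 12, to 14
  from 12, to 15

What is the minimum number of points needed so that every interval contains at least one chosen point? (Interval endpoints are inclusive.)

Sort by right endpoint; whenever an interval is uncovered, place a point at its right end.
Sorted: [1,3] [7,8] [6,10] [12,13] [12,14] [12,15] [15,16]
{[1,3]} hit by 3; {[7,8],[6,10]} hit by 8; {[12,13],[12,14],[12,15]} hit by 13; {[15,16]} hit by 16.
Points: 3, 8, 13, 16 (4 total).

4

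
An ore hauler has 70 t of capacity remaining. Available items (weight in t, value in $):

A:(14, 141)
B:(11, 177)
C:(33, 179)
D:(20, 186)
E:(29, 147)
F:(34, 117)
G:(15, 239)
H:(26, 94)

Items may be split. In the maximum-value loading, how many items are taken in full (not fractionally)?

Sort by value per unit weight and fill in that order.
Ratios (sorted): B 16.09, G 15.93, A 10.07, D 9.30, C 5.42, E 5.07, H 3.62, F 3.44
take B (11 @ 177); take G (15 @ 239); take A (14 @ 141); take D (20 @ 186); take 10/33 of C → 54.24. Capacity used 70/70.
4 item(s) taken whole; one partial (take 10/33 of C).

4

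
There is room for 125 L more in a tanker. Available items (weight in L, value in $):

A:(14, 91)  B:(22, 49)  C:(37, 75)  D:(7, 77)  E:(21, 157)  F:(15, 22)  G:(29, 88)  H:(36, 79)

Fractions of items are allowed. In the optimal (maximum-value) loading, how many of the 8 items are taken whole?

5

Ratios (sorted): D 11.00, E 7.48, A 6.50, G 3.03, B 2.23, H 2.19, C 2.03, F 1.47
take D (7 @ 77); take E (21 @ 157); take A (14 @ 91); take G (29 @ 88); take B (22 @ 49); take 32/36 of H → 70.22. Capacity used 125/125.
5 item(s) taken whole; one partial (take 32/36 of H).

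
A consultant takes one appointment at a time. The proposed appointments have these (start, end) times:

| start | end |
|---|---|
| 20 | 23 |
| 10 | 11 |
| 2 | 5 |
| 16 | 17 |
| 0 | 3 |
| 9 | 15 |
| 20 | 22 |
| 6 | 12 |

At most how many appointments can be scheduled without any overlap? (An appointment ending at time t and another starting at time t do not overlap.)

By end time: (0,3), (2,5), (10,11), (6,12), (9,15), (16,17), (20,22), (20,23).
Pick (0,3); next start ≥ 3 → (10,11); next start ≥ 11 → (16,17); next start ≥ 17 → (20,22).
Selected 4 appointments.

4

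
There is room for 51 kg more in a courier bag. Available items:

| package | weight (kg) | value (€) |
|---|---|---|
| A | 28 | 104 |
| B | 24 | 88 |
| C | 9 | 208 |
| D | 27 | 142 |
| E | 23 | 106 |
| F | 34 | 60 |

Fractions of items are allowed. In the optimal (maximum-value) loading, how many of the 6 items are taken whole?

Sort by value per unit weight and fill in that order.
Ratios (sorted): C 23.11, D 5.26, E 4.61, A 3.71, B 3.67, F 1.76
take C (9 @ 208); take D (27 @ 142); take 15/23 of E → 69.13. Capacity used 51/51.
2 item(s) taken whole; one partial (take 15/23 of E).

2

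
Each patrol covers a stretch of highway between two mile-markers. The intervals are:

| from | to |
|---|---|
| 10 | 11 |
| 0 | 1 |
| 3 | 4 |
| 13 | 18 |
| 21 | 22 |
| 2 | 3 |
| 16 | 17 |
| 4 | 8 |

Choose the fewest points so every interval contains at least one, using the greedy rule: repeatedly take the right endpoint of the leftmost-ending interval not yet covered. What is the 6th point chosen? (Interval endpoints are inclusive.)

Process intervals by earliest right end; each time one isn't hit yet, stab at its right endpoint.
By right end: [0,1]  [2,3]  [3,4]  [4,8]  [10,11]  [16,17]  [13,18]  [21,22]
[0,1] uncovered → point at 1; [2,3] uncovered → point at 3; [4,8] uncovered → point at 8; [10,11] uncovered → point at 11; [16,17] uncovered → point at 17; [21,22] uncovered → point at 22.
Points: 1, 3, 8, 11, 17, 22 (6 total).

22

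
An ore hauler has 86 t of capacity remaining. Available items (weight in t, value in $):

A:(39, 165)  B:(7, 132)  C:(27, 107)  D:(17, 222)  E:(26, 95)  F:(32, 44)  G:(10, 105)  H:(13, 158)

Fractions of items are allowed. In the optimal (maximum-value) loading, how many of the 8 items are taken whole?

5

Greedy by value/weight ratio, highest first.
Ratios (sorted): B 18.86, D 13.06, H 12.15, G 10.50, A 4.23, C 3.96, E 3.65, F 1.38
take B (7 @ 132); take D (17 @ 222); take H (13 @ 158); take G (10 @ 105); take A (39 @ 165). Capacity used 86/86.
5 item(s) taken whole.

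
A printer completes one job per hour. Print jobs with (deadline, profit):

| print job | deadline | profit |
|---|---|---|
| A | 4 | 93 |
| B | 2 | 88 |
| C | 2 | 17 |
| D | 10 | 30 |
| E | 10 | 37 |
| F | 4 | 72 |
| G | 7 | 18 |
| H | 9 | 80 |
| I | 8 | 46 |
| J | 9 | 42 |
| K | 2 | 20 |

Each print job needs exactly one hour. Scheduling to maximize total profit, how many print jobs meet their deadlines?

10

Sort by profit descending; place each in the latest free slot ≤ its deadline.
Profit order: A=93 B=88 H=80 F=72 I=46 J=42 E=37 D=30 K=20 G=18 C=17
Assign: A→slot 4, B→slot 2, H→slot 9, F→slot 3, I→slot 8, J→slot 7, E→slot 10, D→slot 6, K→slot 1, G→slot 5, C skipped.
Slots: [1:K] [2:B] [3:F] [4:A] [5:G] [6:D] [7:J] [8:I] [9:H] [10:E]
10 of 11 scheduled.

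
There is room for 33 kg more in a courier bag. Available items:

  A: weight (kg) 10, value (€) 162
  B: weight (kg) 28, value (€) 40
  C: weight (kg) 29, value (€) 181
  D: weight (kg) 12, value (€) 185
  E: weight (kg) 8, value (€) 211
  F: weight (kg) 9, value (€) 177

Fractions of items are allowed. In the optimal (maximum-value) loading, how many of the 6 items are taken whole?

Greedy by value/weight ratio, highest first.
Order: E (211/8=26.38) > F (177/9=19.67) > A (162/10=16.20) > D (185/12=15.42) > C (181/29=6.24) > B (40/28=1.43)
Fill: take E (8 @ 211) → take F (9 @ 177) → take A (10 @ 162) → take 6/12 of D → 92.50; 33/33 used.
3 item(s) taken whole; one partial (take 6/12 of D).

3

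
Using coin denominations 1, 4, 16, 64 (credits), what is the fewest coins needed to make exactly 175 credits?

10

Greedy: take as many of the largest coin as possible, then repeat with the remainder.
175 − 2×64→47 − 2×16→15 − 3×4→3 − 3×1→0
Total coins = 2 + 2 + 3 + 3 = 10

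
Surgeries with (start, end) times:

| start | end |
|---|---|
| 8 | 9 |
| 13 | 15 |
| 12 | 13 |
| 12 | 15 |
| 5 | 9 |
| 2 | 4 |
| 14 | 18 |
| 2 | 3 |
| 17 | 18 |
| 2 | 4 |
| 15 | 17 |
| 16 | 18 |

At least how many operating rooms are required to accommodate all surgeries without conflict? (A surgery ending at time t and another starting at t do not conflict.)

Count concurrent intervals with a sweep; the peak is the room count.
starts: [2, 2, 2, 5, 8, 12, 12, 13, 14, 15, 16, 17]
ends:   [3, 4, 4, 9, 9, 13, 15, 15, 17, 18, 18, 18]
s2→1 s2→2 s2→3  — peak 3.

3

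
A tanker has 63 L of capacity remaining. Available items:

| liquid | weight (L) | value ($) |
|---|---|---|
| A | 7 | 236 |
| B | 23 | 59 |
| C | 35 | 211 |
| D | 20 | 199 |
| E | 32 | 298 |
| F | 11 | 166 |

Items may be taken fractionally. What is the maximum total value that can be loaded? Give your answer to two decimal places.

833.81

Order: A (236/7=33.71) > F (166/11=15.09) > D (199/20=9.95) > E (298/32=9.31) > C (211/35=6.03) > B (59/23=2.57)
Fill: take A (7 @ 236) → take F (11 @ 166) → take D (20 @ 199) → take 25/32 of E → 232.81; 63/63 used.
Total value = 833.81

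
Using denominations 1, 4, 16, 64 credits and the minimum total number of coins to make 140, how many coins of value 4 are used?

3

Use the largest denomination that fits, subtract, and repeat.
140 = 2×64 + 3×4
Count of 4: 3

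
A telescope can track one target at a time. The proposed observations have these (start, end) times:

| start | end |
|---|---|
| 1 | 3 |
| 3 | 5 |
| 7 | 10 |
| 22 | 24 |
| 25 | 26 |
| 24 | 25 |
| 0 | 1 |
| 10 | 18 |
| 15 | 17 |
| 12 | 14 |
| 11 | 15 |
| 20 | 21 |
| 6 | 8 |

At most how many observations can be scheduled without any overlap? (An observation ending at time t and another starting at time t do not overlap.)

Order by finish time; keep every interval that doesn't clash with the previous kept one.
By end time: (0,1), (1,3), (3,5), (6,8), (7,10), (12,14), (11,15), (15,17), (10,18), (20,21), (22,24), (24,25), (25,26).
Pick (0,1); next start ≥ 1 → (1,3); next start ≥ 3 → (3,5); next start ≥ 5 → (6,8); next start ≥ 8 → (12,14); next start ≥ 14 → (15,17); next start ≥ 17 → (20,21); next start ≥ 21 → (22,24); next start ≥ 24 → (24,25); next start ≥ 25 → (25,26).
Selected 10 observations.

10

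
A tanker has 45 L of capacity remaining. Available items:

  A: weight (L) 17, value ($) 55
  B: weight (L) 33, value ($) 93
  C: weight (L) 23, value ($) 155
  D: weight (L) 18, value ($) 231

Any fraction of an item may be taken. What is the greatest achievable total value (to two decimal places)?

398.94

Sort by value per unit weight and fill in that order.
Ratios (sorted): D 12.83, C 6.74, A 3.24, B 2.82
take D (18 @ 231); take C (23 @ 155); take 4/17 of A → 12.94. Capacity used 45/45.
Total value = 398.94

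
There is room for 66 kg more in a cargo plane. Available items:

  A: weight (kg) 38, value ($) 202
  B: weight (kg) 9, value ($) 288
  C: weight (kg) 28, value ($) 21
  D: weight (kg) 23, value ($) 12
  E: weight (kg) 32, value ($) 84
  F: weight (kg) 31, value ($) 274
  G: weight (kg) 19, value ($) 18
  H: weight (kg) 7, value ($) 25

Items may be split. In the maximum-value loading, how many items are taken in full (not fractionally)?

Order: B (288/9=32.00) > F (274/31=8.84) > A (202/38=5.32) > H (25/7=3.57) > E (84/32=2.62) > G (18/19=0.95) > C (21/28=0.75) > D (12/23=0.52)
Fill: take B (9 @ 288) → take F (31 @ 274) → take 26/38 of A → 138.21; 66/66 used.
2 item(s) taken whole; one partial (take 26/38 of A).

2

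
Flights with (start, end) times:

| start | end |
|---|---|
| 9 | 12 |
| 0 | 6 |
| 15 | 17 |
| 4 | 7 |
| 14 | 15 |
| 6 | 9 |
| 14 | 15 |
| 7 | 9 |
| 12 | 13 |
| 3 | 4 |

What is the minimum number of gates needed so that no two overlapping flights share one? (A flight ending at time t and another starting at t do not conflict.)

2

Events (time:±→running): 0:+→1 3:+→2 … peak 2.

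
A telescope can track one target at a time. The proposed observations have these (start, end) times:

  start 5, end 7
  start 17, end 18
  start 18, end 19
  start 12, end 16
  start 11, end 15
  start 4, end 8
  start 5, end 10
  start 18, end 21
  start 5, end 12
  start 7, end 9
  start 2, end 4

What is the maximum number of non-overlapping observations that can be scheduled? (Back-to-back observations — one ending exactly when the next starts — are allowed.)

Order by finish time; keep every interval that doesn't clash with the previous kept one.
By end time: (2,4), (5,7), (4,8), (7,9), (5,10), (5,12), (11,15), (12,16), (17,18), (18,19), (18,21).
Pick (2,4); next start ≥ 4 → (5,7); next start ≥ 7 → (7,9); next start ≥ 9 → (11,15); next start ≥ 15 → (17,18); next start ≥ 18 → (18,19).
Selected 6 observations.

6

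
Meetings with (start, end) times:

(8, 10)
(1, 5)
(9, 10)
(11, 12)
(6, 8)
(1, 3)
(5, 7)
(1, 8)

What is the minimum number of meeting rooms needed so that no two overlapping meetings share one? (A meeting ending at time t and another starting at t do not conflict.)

3

The answer is the maximum number of intervals overlapping at any instant.
starts: [1, 1, 1, 5, 6, 8, 9, 11]
ends:   [3, 5, 7, 8, 8, 10, 10, 12]
s1→1 s1→2 s1→3  — peak 3.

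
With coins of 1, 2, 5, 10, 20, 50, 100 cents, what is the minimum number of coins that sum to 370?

370 − 3×100→70 − 1×50→20 − 1×20→0
Total coins = 3 + 1 + 1 = 5

5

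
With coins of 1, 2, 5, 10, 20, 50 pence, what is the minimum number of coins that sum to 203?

6

Greedy: take as many of the largest coin as possible, then repeat with the remainder.
203 = 4×50 + 1×2 + 1×1
Total coins = 4 + 1 + 1 = 6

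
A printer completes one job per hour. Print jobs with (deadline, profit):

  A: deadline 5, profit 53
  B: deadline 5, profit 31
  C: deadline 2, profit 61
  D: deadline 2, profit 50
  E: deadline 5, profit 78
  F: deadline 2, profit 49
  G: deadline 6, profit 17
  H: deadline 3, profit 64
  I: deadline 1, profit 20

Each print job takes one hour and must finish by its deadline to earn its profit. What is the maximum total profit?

323

Profit order: E=78 H=64 C=61 A=53 D=50 F=49 B=31 I=20 G=17
Assign: E→slot 5, H→slot 3, C→slot 2, A→slot 4, D→slot 1, F skipped, B skipped, I skipped, G→slot 6.
Slots: [1:D] [2:C] [3:H] [4:A] [5:E] [6:G]
Profit = 50 + 61 + 64 + 53 + 78 + 17 = 323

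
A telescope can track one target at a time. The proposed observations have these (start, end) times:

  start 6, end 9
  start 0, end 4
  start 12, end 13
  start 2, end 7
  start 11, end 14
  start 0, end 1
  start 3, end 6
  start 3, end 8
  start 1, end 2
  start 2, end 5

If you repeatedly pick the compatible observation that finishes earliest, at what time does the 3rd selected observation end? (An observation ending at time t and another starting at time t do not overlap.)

5

Greedy by earliest finish: after sorting by end time, pick each interval compatible with the last pick.
Sorted by end: (0,1)  (1,2)  (0,4)  (2,5)  (3,6)  (2,7)  (3,8)  (6,9)  (12,13)  (11,14)
take (0,1); take (1,2); take (2,5); skip (3,6); take (6,9); take (12,13).
Selected: (0,1) (1,2) (2,5) (6,9) (12,13)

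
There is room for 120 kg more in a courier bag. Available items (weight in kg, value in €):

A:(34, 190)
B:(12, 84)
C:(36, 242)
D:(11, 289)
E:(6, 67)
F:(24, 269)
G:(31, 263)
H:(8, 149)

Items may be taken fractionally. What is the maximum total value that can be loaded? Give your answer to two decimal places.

Sort by value per unit weight and fill in that order.
Ratios (sorted): D 26.27, H 18.62, F 11.21, E 11.17, G 8.48, B 7.00, C 6.72, A 5.59
take D (11 @ 289); take H (8 @ 149); take F (24 @ 269); take E (6 @ 67); take G (31 @ 263); take B (12 @ 84); take 28/36 of C → 188.22. Capacity used 120/120.
Total value = 1309.22

1309.22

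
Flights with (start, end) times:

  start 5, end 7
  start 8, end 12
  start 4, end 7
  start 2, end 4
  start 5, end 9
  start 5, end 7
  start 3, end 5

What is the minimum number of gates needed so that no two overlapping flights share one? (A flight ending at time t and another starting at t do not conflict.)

Events (time:±→running): 2:+→1 3:+→2 4:-→1 4:+→2 5:-→1 5:+→2 5:+→3 5:+→4 … peak 4.

4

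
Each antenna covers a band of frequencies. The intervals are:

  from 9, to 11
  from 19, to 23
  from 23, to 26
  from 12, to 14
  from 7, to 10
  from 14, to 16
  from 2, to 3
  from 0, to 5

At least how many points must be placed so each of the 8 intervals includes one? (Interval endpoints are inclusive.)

4

By right end: [2,3]  [0,5]  [7,10]  [9,11]  [12,14]  [14,16]  [19,23]  [23,26]
[2,3] uncovered → point at 3; [7,10] uncovered → point at 10; [12,14] uncovered → point at 14; [19,23] uncovered → point at 23.
Points: 3, 10, 14, 23 (4 total).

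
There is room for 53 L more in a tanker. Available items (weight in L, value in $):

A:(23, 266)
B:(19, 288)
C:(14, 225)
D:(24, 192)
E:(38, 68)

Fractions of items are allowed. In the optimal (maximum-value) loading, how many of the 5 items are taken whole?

2

Order: C (225/14=16.07) > B (288/19=15.16) > A (266/23=11.57) > D (192/24=8.00) > E (68/38=1.79)
Fill: take C (14 @ 225) → take B (19 @ 288) → take 20/23 of A → 231.30; 53/53 used.
2 item(s) taken whole; one partial (take 20/23 of A).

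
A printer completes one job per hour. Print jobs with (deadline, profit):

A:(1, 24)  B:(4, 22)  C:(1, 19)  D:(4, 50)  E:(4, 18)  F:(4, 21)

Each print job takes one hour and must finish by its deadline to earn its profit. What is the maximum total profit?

117

Take jobs in profit order; each goes to the latest open slot no later than its deadline.
By profit: D(d4,50), A(d1,24), B(d4,22), F(d4,21), C(d1,19), E(d4,18)
D→slot 4; A→slot 1; B→slot 3; F→slot 2; C skipped; E skipped.
Profit = 24 + 21 + 22 + 50 = 117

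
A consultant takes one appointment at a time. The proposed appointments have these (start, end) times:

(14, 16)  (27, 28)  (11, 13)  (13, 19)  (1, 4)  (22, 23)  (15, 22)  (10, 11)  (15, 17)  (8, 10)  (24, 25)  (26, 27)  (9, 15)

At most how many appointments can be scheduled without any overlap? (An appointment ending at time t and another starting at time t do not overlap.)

Greedy by earliest finish: after sorting by end time, pick each interval compatible with the last pick.
Sorted by end: (1,4)  (8,10)  (10,11)  (11,13)  (9,15)  (14,16)  (15,17)  (13,19)  (15,22)  (22,23)  (24,25)  (26,27)  (27,28)
take (1,4); take (8,10); take (10,11); take (11,13); take (14,16); skip (15,17); skip (13,19); take (22,23); take (24,25); take (26,27); take (27,28).
Selected 9 appointments.

9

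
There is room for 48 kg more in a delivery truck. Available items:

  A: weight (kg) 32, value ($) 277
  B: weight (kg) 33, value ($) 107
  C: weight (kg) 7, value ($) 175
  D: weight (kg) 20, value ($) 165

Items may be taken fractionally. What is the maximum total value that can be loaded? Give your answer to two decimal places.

Ratios (sorted): C 25.00, A 8.66, D 8.25, B 3.24
take C (7 @ 175); take A (32 @ 277); take 9/20 of D → 74.25. Capacity used 48/48.
Total value = 526.25

526.25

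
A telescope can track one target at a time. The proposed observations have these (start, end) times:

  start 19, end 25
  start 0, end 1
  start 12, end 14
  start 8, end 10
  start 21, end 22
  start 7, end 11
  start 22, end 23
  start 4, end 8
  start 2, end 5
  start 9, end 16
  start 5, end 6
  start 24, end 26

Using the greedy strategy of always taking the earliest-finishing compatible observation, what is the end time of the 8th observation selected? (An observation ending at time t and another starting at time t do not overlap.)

26

By end time: (0,1), (2,5), (5,6), (4,8), (8,10), (7,11), (12,14), (9,16), (21,22), (22,23), (19,25), (24,26).
Pick (0,1); next start ≥ 1 → (2,5); next start ≥ 5 → (5,6); next start ≥ 6 → (8,10); next start ≥ 10 → (12,14); next start ≥ 14 → (21,22); next start ≥ 22 → (22,23); next start ≥ 23 → (24,26).
Selected: (0,1) (2,5) (5,6) (8,10) (12,14) (21,22) (22,23) (24,26)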